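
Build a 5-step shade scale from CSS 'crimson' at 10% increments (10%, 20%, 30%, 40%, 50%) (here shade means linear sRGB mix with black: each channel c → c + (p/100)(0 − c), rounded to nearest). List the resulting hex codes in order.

#C61236, #B01030, #9A0E2A, #840C24, #6E0A1E

CSS crimson is rgb(220, 20, 60).
10%: (220 − 22 = 198→198, 20 − 2 = 18→18, 60 − 6 = 54→54) → #C61236
20%: (220 − 44 = 176→176, 20 − 4 = 16→16, 60 − 12 = 48→48) → #B01030
30%: (220 − 66 = 154→154, 20 − 6 = 14→14, 60 − 18 = 42→42) → #9A0E2A
40%: (220 − 88 = 132→132, 20 − 8 = 12→12, 60 − 24 = 36→36) → #840C24
50%: (220 − 110 = 110→110, 20 − 10 = 10→10, 60 − 30 = 30→30) → #6E0A1E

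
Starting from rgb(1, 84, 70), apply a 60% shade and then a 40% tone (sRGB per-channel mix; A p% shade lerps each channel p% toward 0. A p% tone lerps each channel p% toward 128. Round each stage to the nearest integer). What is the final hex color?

#334844

Per channel, c → c + 0.6(0 − c):
  R: 1 − 0.6 = 0.4 → 0
  G: 84 + 0.6×(0−84) = 84 − 50.4 = 33.6 → 34
  B: 70 − 42 = 28 → 28
After the shade: rgb(0, 34, 28) = #00221c.
Lerp each channel 40% toward 128:
  R: 0 + 51.2 = 51.2 → 51
  G: 34 + 0.4×(128−34) = 34 + 37.6 = 71.6 → 72
  B: 28 + 40 = 68 → 68
rgb(51, 72, 68) = #334844.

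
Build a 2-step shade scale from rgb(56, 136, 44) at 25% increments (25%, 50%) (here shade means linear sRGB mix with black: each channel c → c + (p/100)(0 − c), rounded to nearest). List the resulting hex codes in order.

25%: (56 − 14 = 42→42, 136 − 34 = 102→102, 44 − 11 = 33→33) → #2a6621
50%: (56 − 28 = 28→28, 136 − 68 = 68→68, 44 − 22 = 22→22) → #1c4416

#2a6621, #1c4416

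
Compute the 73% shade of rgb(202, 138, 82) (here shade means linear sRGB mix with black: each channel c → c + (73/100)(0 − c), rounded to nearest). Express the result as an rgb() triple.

Lerp each channel 73% toward 0:
  R: 202 + 0.73×(0−202) = 202 − 147.46 = 54.54 → 55
  G: 138 − 100.74 = 37.26 → 37
  B: 82 − 59.86 = 22.14 → 22

rgb(55, 37, 22)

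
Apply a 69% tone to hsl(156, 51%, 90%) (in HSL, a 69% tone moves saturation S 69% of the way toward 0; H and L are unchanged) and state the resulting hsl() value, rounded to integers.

hsl(156, 16%, 90%)

S moves 69% from 51 toward 0: 51 − 35.19 = 15.81 → 16.
H and L are unchanged.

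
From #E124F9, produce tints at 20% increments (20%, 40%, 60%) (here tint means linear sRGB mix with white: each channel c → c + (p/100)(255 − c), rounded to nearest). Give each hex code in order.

#E750FA, #ED7CFB, #F3A7FD

#E124F9 is rgb(225, 36, 249).
20%: (225 + 6 = 231→231, 36 + 43.8 = 79.8→80, 249 + 1.2 = 250.2→250) → #E750FA
40%: (225 + 12 = 237→237, 36 + 87.6 = 123.6→124, 249 + 2.4 = 251.4→251) → #ED7CFB
60%: (225 + 18 = 243→243, 36 + 131.4 = 167.4→167, 249 + 3.6 = 252.6→253) → #F3A7FD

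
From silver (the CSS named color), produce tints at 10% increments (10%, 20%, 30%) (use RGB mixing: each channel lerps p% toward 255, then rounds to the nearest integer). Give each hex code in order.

CSS silver is rgb(192, 192, 192).
10%: (192 + 6.3 = 198.3→198, 192 + 6.3 = 198.3→198, 192 + 6.3 = 198.3→198) → #C6C6C6
20%: (192 + 12.6 = 204.6→205, 192 + 12.6 = 204.6→205, 192 + 12.6 = 204.6→205) → #CDCDCD
30%: (192 + 18.9 = 210.9→211, 192 + 18.9 = 210.9→211, 192 + 18.9 = 210.9→211) → #D3D3D3

#C6C6C6, #CDCDCD, #D3D3D3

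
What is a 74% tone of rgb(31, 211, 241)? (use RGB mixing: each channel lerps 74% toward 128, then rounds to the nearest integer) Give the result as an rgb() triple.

Lerp each channel 74% toward 128:
  R: 31 + 71.78 = 102.78 → 103
  G: 211 + 0.74×(128−211) = 211 − 61.42 = 149.58 → 150
  B: 241 − 83.62 = 157.38 → 157

rgb(103, 150, 157)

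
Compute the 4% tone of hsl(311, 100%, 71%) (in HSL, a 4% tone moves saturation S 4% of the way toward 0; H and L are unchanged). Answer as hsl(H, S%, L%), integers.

S moves 4% from 100 toward 0: 100 − 4 = 96 → 96.
H and L are unchanged.

hsl(311, 96%, 71%)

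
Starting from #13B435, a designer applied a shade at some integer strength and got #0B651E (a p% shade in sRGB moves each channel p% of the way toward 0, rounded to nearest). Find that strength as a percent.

44%

#13B435 is rgb(19, 180, 53); #0B651E is rgb(11, 101, 30).
On the G channel (widest range): 101 ≈ 180 + (p/100)(0 − 180), so p ≈ 100×(101 − 180)/(0 − 180) = -7900/-180 = 43.89.
p = 44 reproduces all three channels after rounding.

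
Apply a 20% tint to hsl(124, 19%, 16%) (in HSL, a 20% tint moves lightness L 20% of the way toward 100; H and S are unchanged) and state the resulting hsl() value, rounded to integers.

hsl(124, 19%, 33%)

L moves 20% from 16 toward 100: 16 + 16.8 = 32.8 → 33.
H and S are unchanged.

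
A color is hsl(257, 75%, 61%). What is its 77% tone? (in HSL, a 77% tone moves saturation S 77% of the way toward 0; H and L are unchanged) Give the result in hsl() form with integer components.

hsl(257, 17%, 61%)

S moves 77% from 75 toward 0: 75 − 57.75 = 17.25 → 17.
H and L are unchanged.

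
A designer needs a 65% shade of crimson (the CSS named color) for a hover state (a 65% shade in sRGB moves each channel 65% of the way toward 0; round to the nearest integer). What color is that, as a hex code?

#4D0715

CSS crimson is rgb(220, 20, 60).
Per channel, c → c + 0.65(0 − c):
  R: 220 + 0.65×(0−220) = 220 − 143 = 77 → 77
  G: 20 + 0.65×(0−20) = 20 − 13 = 7 → 7
  B: 60 − 39 = 21 → 21
rgb(77, 7, 21) = #4D0715.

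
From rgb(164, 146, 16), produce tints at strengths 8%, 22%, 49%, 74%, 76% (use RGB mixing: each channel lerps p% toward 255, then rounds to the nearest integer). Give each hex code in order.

#ab9b23, #b8aa45, #d1c785, #e7e3c1, #e9e5c6

8%: (164 + 7.28 = 171.28→171, 146 + 8.72 = 154.72→155, 16 + 19.12 = 35.12→35) → #ab9b23
22%: (164 + 20.02 = 184.02→184, 146 + 23.98 = 169.98→170, 16 + 52.58 = 68.58→69) → #b8aa45
49%: (164 + 44.59 = 208.59→209, 146 + 53.41 = 199.41→199, 16 + 117.11 = 133.11→133) → #d1c785
74%: (164 + 67.34 = 231.34→231, 146 + 80.66 = 226.66→227, 16 + 176.86 = 192.86→193) → #e7e3c1
76%: (164 + 69.16 = 233.16→233, 146 + 82.84 = 228.84→229, 16 + 181.64 = 197.64→198) → #e9e5c6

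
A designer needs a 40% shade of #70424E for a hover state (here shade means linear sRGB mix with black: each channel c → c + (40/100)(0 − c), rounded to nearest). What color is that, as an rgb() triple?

rgb(67, 40, 47)

#70424E is rgb(112, 66, 78).
Lerp each channel 40% toward 0:
  R: 112 + 0.4×(0−112) = 112 − 44.8 = 67.2 → 67
  G: 66 − 26.4 = 39.6 → 40
  B: 78 + 0.4×(0−78) = 78 − 31.2 = 46.8 → 47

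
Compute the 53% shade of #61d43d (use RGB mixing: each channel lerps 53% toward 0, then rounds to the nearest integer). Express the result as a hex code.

#61d43d is rgb(97, 212, 61).
A 53% shade moves each channel 53% toward 0:
  R: 97 − 51.41 = 45.59 → 46
  G: 212 + 0.53×(0−212) = 212 − 112.36 = 99.64 → 100
  B: 61 − 32.33 = 28.67 → 29
rgb(46, 100, 29) = #2e641d.

#2e641d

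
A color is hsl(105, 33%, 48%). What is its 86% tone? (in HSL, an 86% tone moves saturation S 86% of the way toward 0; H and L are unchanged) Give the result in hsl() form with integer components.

hsl(105, 5%, 48%)

S moves 86% from 33 toward 0: 33 − 28.38 = 4.62 → 5.
H and L are unchanged.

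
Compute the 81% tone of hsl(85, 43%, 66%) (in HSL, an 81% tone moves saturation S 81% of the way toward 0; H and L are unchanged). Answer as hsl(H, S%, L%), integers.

hsl(85, 8%, 66%)

S moves 81% from 43 toward 0: 43 − 34.83 = 8.17 → 8.
H and L are unchanged.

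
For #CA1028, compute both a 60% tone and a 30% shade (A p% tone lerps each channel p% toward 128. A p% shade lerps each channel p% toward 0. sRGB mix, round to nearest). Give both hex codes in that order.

#9E535D, #8D0B1C

#CA1028 is rgb(202, 16, 40).
60% tone:
  R: 202 + 0.6×(128−202) = 202 − 44.4 = 157.6 → 158
  G: 16 + 0.6×(128−16) = 16 + 67.2 = 83.2 → 83
  B: 40 + 52.8 = 92.8 → 93
  → #9E535D
30% shade:
  R: 202 + 0.3×(0−202) = 202 − 60.6 = 141.4 → 141
  G: 16 + 0.3×(0−16) = 16 − 4.8 = 11.2 → 11
  B: 40 + 0.3×(0−40) = 40 − 12 = 28 → 28
  → #8D0B1C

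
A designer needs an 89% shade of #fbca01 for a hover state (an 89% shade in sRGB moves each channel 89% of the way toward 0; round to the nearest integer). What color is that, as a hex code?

#fbca01 is rgb(251, 202, 1).
Per channel, c → c + 0.89(0 − c):
  R: 251 + 0.89×(0−251) = 251 − 223.39 = 27.61 → 28
  G: 202 + 0.89×(0−202) = 202 − 179.78 = 22.22 → 22
  B: 1 + 0.89×(0−1) = 1 − 0.89 = 0.11 → 0
rgb(28, 22, 0) = #1c1600.

#1c1600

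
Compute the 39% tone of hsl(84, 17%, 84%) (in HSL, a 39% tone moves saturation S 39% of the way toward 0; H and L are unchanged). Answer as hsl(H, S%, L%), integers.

hsl(84, 10%, 84%)

S moves 39% from 17 toward 0: 17 − 6.63 = 10.37 → 10.
H and L are unchanged.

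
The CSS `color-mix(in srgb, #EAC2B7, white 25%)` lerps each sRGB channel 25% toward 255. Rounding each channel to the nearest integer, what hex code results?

#EAC2B7 is rgb(234, 194, 183).
Per channel, c → c + 0.25(255 − c):
  R: 234 + 5.25 = 239.25 → 239
  G: 194 + 0.25×(255−194) = 194 + 15.25 = 209.25 → 209
  B: 183 + 18 = 201 → 201
rgb(239, 209, 201) = #EFD1C9.

#EFD1C9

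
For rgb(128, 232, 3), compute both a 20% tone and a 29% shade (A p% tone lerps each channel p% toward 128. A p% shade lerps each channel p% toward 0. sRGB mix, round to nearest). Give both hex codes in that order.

#80D31C, #5BA502

20% tone:
  R: 128 + 0.2×(128−128) = 128 + 0 = 128 → 128
  G: 232 + 0.2×(128−232) = 232 − 20.8 = 211.2 → 211
  B: 3 + 0.2×(128−3) = 3 + 25 = 28 → 28
  → #80D31C
29% shade:
  R: 128 + 0.29×(0−128) = 128 − 37.12 = 90.88 → 91
  G: 232 − 67.28 = 164.72 → 165
  B: 3 + 0.29×(0−3) = 3 − 0.87 = 2.13 → 2
  → #5BA502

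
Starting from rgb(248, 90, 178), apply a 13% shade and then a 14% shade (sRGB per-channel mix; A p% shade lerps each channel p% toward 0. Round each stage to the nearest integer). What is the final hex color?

Per channel, c → c + 0.13(0 − c):
  R: 248 − 32.24 = 215.76 → 216
  G: 90 + 0.13×(0−90) = 90 − 11.7 = 78.3 → 78
  B: 178 + 0.13×(0−178) = 178 − 23.14 = 154.86 → 155
After the shade: rgb(216, 78, 155) = #d84e9b.
Per channel, c → c + 0.14(0 − c):
  R: 216 + 0.14×(0−216) = 216 − 30.24 = 185.76 → 186
  G: 78 − 10.92 = 67.08 → 67
  B: 155 − 21.7 = 133.3 → 133
rgb(186, 67, 133) = #ba4385.

#ba4385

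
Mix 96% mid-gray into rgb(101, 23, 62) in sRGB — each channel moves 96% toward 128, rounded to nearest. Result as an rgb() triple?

rgb(127, 124, 125)

Per channel, c → c + 0.96(128 − c):
  R: 101 + 0.96×(128−101) = 101 + 25.92 = 126.92 → 127
  G: 23 + 100.8 = 123.8 → 124
  B: 62 + 0.96×(128−62) = 62 + 63.36 = 125.36 → 125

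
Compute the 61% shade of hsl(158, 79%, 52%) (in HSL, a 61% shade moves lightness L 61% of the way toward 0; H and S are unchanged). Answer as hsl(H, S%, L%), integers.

L moves 61% from 52 toward 0: 52 − 31.72 = 20.28 → 20.
H and S are unchanged.

hsl(158, 79%, 20%)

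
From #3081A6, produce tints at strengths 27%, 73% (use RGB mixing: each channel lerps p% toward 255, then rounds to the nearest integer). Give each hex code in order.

#3081A6 is rgb(48, 129, 166).
27%: (48 + 55.89 = 103.89→104, 129 + 34.02 = 163.02→163, 166 + 24.03 = 190.03→190) → #68A3BE
73%: (48 + 151.11 = 199.11→199, 129 + 91.98 = 220.98→221, 166 + 64.97 = 230.97→231) → #C7DDE7

#68A3BE, #C7DDE7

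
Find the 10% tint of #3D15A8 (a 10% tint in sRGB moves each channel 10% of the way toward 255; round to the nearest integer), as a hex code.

#502CB1

#3D15A8 is rgb(61, 21, 168).
Per channel, c → c + 0.1(255 − c):
  R: 61 + 0.1×(255−61) = 61 + 19.4 = 80.4 → 80
  G: 21 + 0.1×(255−21) = 21 + 23.4 = 44.4 → 44
  B: 168 + 0.1×(255−168) = 168 + 8.7 = 176.7 → 177
rgb(80, 44, 177) = #502CB1.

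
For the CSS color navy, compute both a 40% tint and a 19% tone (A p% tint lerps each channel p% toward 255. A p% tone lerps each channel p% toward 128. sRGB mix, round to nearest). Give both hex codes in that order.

CSS navy is rgb(0, 0, 128).
40% tint:
  R: 0 + 102 = 102 → 102
  G: 0 + 0.4×(255−0) = 0 + 102 = 102 → 102
  B: 128 + 0.4×(255−128) = 128 + 50.8 = 178.8 → 179
  → #6666B3
19% tone:
  R: 0 + 0.19×(128−0) = 0 + 24.32 = 24.32 → 24
  G: 0 + 24.32 = 24.32 → 24
  B: 128 + 0.19×(128−128) = 128 + 0 = 128 → 128
  → #181880

#6666B3, #181880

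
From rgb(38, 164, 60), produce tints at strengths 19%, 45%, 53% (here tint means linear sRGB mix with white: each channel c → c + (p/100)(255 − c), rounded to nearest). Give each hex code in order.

#4FB561, #88CD94, #99D4A3

19%: (38 + 41.23 = 79.23→79, 164 + 17.29 = 181.29→181, 60 + 37.05 = 97.05→97) → #4FB561
45%: (38 + 97.65 = 135.65→136, 164 + 40.95 = 204.95→205, 60 + 87.75 = 147.75→148) → #88CD94
53%: (38 + 115.01 = 153.01→153, 164 + 48.23 = 212.23→212, 60 + 103.35 = 163.35→163) → #99D4A3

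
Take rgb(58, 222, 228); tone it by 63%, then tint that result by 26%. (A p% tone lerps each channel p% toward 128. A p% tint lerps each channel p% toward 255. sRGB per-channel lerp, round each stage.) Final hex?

A 63% tone moves each channel 63% toward 128:
  R: 58 + 0.63×(128−58) = 58 + 44.1 = 102.1 → 102
  G: 222 + 0.63×(128−222) = 222 − 59.22 = 162.78 → 163
  B: 228 + 0.63×(128−228) = 228 − 63 = 165 → 165
After the tone: rgb(102, 163, 165) = #66A3A5.
Per channel, c → c + 0.26(255 − c):
  R: 102 + 0.26×(255−102) = 102 + 39.78 = 141.78 → 142
  G: 163 + 0.26×(255−163) = 163 + 23.92 = 186.92 → 187
  B: 165 + 0.26×(255−165) = 165 + 23.4 = 188.4 → 188
rgb(142, 187, 188) = #8EBBBC.

#8EBBBC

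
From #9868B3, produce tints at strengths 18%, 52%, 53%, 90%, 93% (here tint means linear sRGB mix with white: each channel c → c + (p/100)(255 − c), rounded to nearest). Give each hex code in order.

#AB83C1, #CEB7DB, #CFB8DB, #F5F0F7, #F8F4FA

#9868B3 is rgb(152, 104, 179).
18%: (152 + 18.54 = 170.54→171, 104 + 27.18 = 131.18→131, 179 + 13.68 = 192.68→193) → #AB83C1
52%: (152 + 53.56 = 205.56→206, 104 + 78.52 = 182.52→183, 179 + 39.52 = 218.52→219) → #CEB7DB
53%: (152 + 54.59 = 206.59→207, 104 + 80.03 = 184.03→184, 179 + 40.28 = 219.28→219) → #CFB8DB
90%: (152 + 92.7 = 244.7→245, 104 + 135.9 = 239.9→240, 179 + 68.4 = 247.4→247) → #F5F0F7
93%: (152 + 95.79 = 247.79→248, 104 + 140.43 = 244.43→244, 179 + 70.68 = 249.68→250) → #F8F4FA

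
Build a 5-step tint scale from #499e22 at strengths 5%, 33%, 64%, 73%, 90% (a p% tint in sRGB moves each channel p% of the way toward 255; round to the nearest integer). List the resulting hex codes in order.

#499e22 is rgb(73, 158, 34).
5%: (73 + 9.1 = 82.1→82, 158 + 4.85 = 162.85→163, 34 + 11.05 = 45.05→45) → #52a32d
33%: (73 + 60.06 = 133.06→133, 158 + 32.01 = 190.01→190, 34 + 72.93 = 106.93→107) → #85be6b
64%: (73 + 116.48 = 189.48→189, 158 + 62.08 = 220.08→220, 34 + 141.44 = 175.44→175) → #bddcaf
73%: (73 + 132.86 = 205.86→206, 158 + 70.81 = 228.81→229, 34 + 161.33 = 195.33→195) → #cee5c3
90%: (73 + 163.8 = 236.8→237, 158 + 87.3 = 245.3→245, 34 + 198.9 = 232.9→233) → #edf5e9

#52a32d, #85be6b, #bddcaf, #cee5c3, #edf5e9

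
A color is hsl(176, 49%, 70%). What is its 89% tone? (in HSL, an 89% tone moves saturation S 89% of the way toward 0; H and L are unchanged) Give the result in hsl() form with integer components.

S moves 89% from 49 toward 0: 49 − 43.61 = 5.39 → 5.
H and L are unchanged.

hsl(176, 5%, 70%)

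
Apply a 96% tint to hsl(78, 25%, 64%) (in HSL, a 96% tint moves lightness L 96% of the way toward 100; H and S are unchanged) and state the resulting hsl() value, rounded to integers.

L moves 96% from 64 toward 100: 64 + 34.56 = 98.56 → 99.
H and S are unchanged.

hsl(78, 25%, 99%)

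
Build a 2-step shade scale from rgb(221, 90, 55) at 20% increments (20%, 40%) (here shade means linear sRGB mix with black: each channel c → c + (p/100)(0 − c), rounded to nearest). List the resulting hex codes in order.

#b1482c, #853621

20%: (221 − 44.2 = 176.8→177, 90 − 18 = 72→72, 55 − 11 = 44→44) → #b1482c
40%: (221 − 88.4 = 132.6→133, 90 − 36 = 54→54, 55 − 22 = 33→33) → #853621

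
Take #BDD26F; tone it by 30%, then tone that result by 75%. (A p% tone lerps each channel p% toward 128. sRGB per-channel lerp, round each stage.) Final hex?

#BDD26F is rgb(189, 210, 111).
Lerp each channel 30% toward 128:
  R: 189 − 18.3 = 170.7 → 171
  G: 210 + 0.3×(128−210) = 210 − 24.6 = 185.4 → 185
  B: 111 + 0.3×(128−111) = 111 + 5.1 = 116.1 → 116
After the tone: rgb(171, 185, 116) = #ABB974.
A 75% tone moves each channel 75% toward 128:
  R: 171 + 0.75×(128−171) = 171 − 32.25 = 138.75 → 139
  G: 185 + 0.75×(128−185) = 185 − 42.75 = 142.25 → 142
  B: 116 + 0.75×(128−116) = 116 + 9 = 125 → 125
rgb(139, 142, 125) = #8B8E7D.

#8B8E7D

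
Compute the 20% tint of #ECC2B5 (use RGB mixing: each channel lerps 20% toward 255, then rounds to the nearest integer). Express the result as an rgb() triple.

#ECC2B5 is rgb(236, 194, 181).
Per channel, c → c + 0.2(255 − c):
  R: 236 + 0.2×(255−236) = 236 + 3.8 = 239.8 → 240
  G: 194 + 0.2×(255−194) = 194 + 12.2 = 206.2 → 206
  B: 181 + 0.2×(255−181) = 181 + 14.8 = 195.8 → 196

rgb(240, 206, 196)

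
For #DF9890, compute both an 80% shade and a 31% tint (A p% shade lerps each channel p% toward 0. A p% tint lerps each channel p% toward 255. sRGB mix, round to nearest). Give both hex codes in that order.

#DF9890 is rgb(223, 152, 144).
80% shade:
  R: 223 + 0.8×(0−223) = 223 − 178.4 = 44.6 → 45
  G: 152 + 0.8×(0−152) = 152 − 121.6 = 30.4 → 30
  B: 144 + 0.8×(0−144) = 144 − 115.2 = 28.8 → 29
  → #2D1E1D
31% tint:
  R: 223 + 0.31×(255−223) = 223 + 9.92 = 232.92 → 233
  G: 152 + 0.31×(255−152) = 152 + 31.93 = 183.93 → 184
  B: 144 + 0.31×(255−144) = 144 + 34.41 = 178.41 → 178
  → #E9B8B2

#2D1E1D, #E9B8B2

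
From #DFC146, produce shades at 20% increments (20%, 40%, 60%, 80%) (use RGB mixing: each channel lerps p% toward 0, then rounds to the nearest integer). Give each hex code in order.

#DFC146 is rgb(223, 193, 70).
20%: (223 − 44.6 = 178.4→178, 193 − 38.6 = 154.4→154, 70 − 14 = 56→56) → #B29A38
40%: (223 − 89.2 = 133.8→134, 193 − 77.2 = 115.8→116, 70 − 28 = 42→42) → #86742A
60%: (223 − 133.8 = 89.2→89, 193 − 115.8 = 77.2→77, 70 − 42 = 28→28) → #594D1C
80%: (223 − 178.4 = 44.6→45, 193 − 154.4 = 38.6→39, 70 − 56 = 14→14) → #2D270E

#B29A38, #86742A, #594D1C, #2D270E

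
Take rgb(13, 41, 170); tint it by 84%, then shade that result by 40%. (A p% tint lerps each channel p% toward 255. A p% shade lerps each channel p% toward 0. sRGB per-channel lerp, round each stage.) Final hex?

#828591

Per channel, c → c + 0.84(255 − c):
  R: 13 + 203.28 = 216.28 → 216
  G: 41 + 0.84×(255−41) = 41 + 179.76 = 220.76 → 221
  B: 170 + 71.4 = 241.4 → 241
After the tint: rgb(216, 221, 241) = #d8ddf1.
A 40% shade moves each channel 40% toward 0:
  R: 216 − 86.4 = 129.6 → 130
  G: 221 + 0.4×(0−221) = 221 − 88.4 = 132.6 → 133
  B: 241 − 96.4 = 144.6 → 145
rgb(130, 133, 145) = #828591.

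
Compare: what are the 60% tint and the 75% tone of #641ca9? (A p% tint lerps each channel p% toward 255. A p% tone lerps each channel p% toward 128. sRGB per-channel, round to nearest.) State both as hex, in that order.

#c1a4dd, #79678a

#641ca9 is rgb(100, 28, 169).
60% tint:
  R: 100 + 93 = 193 → 193
  G: 28 + 0.6×(255−28) = 28 + 136.2 = 164.2 → 164
  B: 169 + 0.6×(255−169) = 169 + 51.6 = 220.6 → 221
  → #c1a4dd
75% tone:
  R: 100 + 0.75×(128−100) = 100 + 21 = 121 → 121
  G: 28 + 75 = 103 → 103
  B: 169 + 0.75×(128−169) = 169 − 30.75 = 138.25 → 138
  → #79678a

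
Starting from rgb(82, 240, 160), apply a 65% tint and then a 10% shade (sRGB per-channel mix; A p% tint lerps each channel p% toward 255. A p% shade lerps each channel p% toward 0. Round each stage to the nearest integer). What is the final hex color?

#AFE1C8

Lerp each channel 65% toward 255:
  R: 82 + 0.65×(255−82) = 82 + 112.45 = 194.45 → 194
  G: 240 + 9.75 = 249.75 → 250
  B: 160 + 0.65×(255−160) = 160 + 61.75 = 221.75 → 222
After the tint: rgb(194, 250, 222) = #C2FADE.
A 10% shade moves each channel 10% toward 0:
  R: 194 + 0.1×(0−194) = 194 − 19.4 = 174.6 → 175
  G: 250 + 0.1×(0−250) = 250 − 25 = 225 → 225
  B: 222 + 0.1×(0−222) = 222 − 22.2 = 199.8 → 200
rgb(175, 225, 200) = #AFE1C8.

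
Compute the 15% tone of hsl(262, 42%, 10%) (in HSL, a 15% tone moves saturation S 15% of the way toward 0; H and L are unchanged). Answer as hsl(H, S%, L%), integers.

S moves 15% from 42 toward 0: 42 − 6.3 = 35.7 → 36.
H and L are unchanged.

hsl(262, 36%, 10%)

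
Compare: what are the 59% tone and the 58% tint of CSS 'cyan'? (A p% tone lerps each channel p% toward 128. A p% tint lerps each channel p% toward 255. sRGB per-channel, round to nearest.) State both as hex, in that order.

CSS cyan is rgb(0, 255, 255).
59% tone:
  R: 0 + 0.59×(128−0) = 0 + 75.52 = 75.52 → 76
  G: 255 − 74.93 = 180.07 → 180
  B: 255 + 0.59×(128−255) = 255 − 74.93 = 180.07 → 180
  → #4CB4B4
58% tint:
  R: 0 + 0.58×(255−0) = 0 + 147.9 = 147.9 → 148
  G: 255 + 0.58×(255−255) = 255 + 0 = 255 → 255
  B: 255 + 0.58×(255−255) = 255 + 0 = 255 → 255
  → #94FFFF

#4CB4B4, #94FFFF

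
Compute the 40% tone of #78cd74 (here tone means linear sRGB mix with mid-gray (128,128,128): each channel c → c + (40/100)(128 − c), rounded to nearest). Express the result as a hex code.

#7bae79

#78cd74 is rgb(120, 205, 116).
A 40% tone moves each channel 40% toward 128:
  R: 120 + 3.2 = 123.2 → 123
  G: 205 + 0.4×(128−205) = 205 − 30.8 = 174.2 → 174
  B: 116 + 4.8 = 120.8 → 121
rgb(123, 174, 121) = #7bae79.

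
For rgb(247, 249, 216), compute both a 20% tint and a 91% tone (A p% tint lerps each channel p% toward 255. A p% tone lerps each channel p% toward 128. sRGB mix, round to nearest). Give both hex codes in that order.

#F9FAE0, #8B8B88

20% tint:
  R: 247 + 1.6 = 248.6 → 249
  G: 249 + 0.2×(255−249) = 249 + 1.2 = 250.2 → 250
  B: 216 + 7.8 = 223.8 → 224
  → #F9FAE0
91% tone:
  R: 247 + 0.91×(128−247) = 247 − 108.29 = 138.71 → 139
  G: 249 + 0.91×(128−249) = 249 − 110.11 = 138.89 → 139
  B: 216 + 0.91×(128−216) = 216 − 80.08 = 135.92 → 136
  → #8B8B88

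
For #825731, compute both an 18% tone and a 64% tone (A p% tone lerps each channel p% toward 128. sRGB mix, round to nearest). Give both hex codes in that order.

#825731 is rgb(130, 87, 49).
18% tone:
  R: 130 + 0.18×(128−130) = 130 − 0.36 = 129.64 → 130
  G: 87 + 7.38 = 94.38 → 94
  B: 49 + 14.22 = 63.22 → 63
  → #825e3f
64% tone:
  R: 130 − 1.28 = 128.72 → 129
  G: 87 + 0.64×(128−87) = 87 + 26.24 = 113.24 → 113
  B: 49 + 0.64×(128−49) = 49 + 50.56 = 99.56 → 100
  → #817164

#825e3f, #817164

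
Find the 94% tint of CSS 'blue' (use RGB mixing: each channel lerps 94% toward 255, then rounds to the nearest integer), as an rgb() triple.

CSS blue is rgb(0, 0, 255).
Per channel, c → c + 0.94(255 − c):
  R: 0 + 0.94×(255−0) = 0 + 239.7 = 239.7 → 240
  G: 0 + 0.94×(255−0) = 0 + 239.7 = 239.7 → 240
  B: 255 + 0 = 255 → 255

rgb(240, 240, 255)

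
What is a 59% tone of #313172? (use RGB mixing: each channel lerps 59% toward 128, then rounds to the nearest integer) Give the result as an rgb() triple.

rgb(96, 96, 122)

#313172 is rgb(49, 49, 114).
Per channel, c → c + 0.59(128 − c):
  R: 49 + 0.59×(128−49) = 49 + 46.61 = 95.61 → 96
  G: 49 + 46.61 = 95.61 → 96
  B: 114 + 8.26 = 122.26 → 122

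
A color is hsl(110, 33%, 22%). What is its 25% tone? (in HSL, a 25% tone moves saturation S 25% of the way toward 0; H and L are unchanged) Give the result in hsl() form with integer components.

S moves 25% from 33 toward 0: 33 − 8.25 = 24.75 → 25.
H and L are unchanged.

hsl(110, 25%, 22%)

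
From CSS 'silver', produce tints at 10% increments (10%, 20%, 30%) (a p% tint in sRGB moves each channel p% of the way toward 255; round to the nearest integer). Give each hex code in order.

CSS silver is rgb(192, 192, 192).
10%: (192 + 6.3 = 198.3→198, 192 + 6.3 = 198.3→198, 192 + 6.3 = 198.3→198) → #C6C6C6
20%: (192 + 12.6 = 204.6→205, 192 + 12.6 = 204.6→205, 192 + 12.6 = 204.6→205) → #CDCDCD
30%: (192 + 18.9 = 210.9→211, 192 + 18.9 = 210.9→211, 192 + 18.9 = 210.9→211) → #D3D3D3

#C6C6C6, #CDCDCD, #D3D3D3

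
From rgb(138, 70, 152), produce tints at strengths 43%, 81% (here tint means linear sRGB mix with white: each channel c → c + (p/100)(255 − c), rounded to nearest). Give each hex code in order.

#BC96C4, #E9DCEB

43%: (138 + 50.31 = 188.31→188, 70 + 79.55 = 149.55→150, 152 + 44.29 = 196.29→196) → #BC96C4
81%: (138 + 94.77 = 232.77→233, 70 + 149.85 = 219.85→220, 152 + 83.43 = 235.43→235) → #E9DCEB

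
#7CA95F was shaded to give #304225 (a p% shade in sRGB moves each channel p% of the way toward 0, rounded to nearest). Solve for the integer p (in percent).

61%

#7CA95F is rgb(124, 169, 95); #304225 is rgb(48, 66, 37).
On the G channel (widest range): 66 ≈ 169 + (p/100)(0 − 169), so p ≈ 100×(66 − 169)/(0 − 169) = -10300/-169 = 60.95.
p = 61 reproduces all three channels after rounding.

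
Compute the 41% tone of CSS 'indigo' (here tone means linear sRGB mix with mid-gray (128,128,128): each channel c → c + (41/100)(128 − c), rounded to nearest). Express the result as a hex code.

CSS indigo is rgb(75, 0, 130).
Per channel, c → c + 0.41(128 − c):
  R: 75 + 0.41×(128−75) = 75 + 21.73 = 96.73 → 97
  G: 0 + 52.48 = 52.48 → 52
  B: 130 − 0.82 = 129.18 → 129
rgb(97, 52, 129) = #613481.

#613481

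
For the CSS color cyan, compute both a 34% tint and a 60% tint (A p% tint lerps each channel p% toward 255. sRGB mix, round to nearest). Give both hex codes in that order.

CSS cyan is rgb(0, 255, 255).
34% tint:
  R: 0 + 0.34×(255−0) = 0 + 86.7 = 86.7 → 87
  G: 255 + 0 = 255 → 255
  B: 255 + 0.34×(255−255) = 255 + 0 = 255 → 255
  → #57FFFF
60% tint:
  R: 0 + 0.6×(255−0) = 0 + 153 = 153 → 153
  G: 255 + 0 = 255 → 255
  B: 255 + 0.6×(255−255) = 255 + 0 = 255 → 255
  → #99FFFF

#57FFFF, #99FFFF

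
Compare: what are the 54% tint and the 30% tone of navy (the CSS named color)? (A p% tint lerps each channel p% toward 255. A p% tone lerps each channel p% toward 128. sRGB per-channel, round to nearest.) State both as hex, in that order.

#8A8AC5, #262680

CSS navy is rgb(0, 0, 128).
54% tint:
  R: 0 + 137.7 = 137.7 → 138
  G: 0 + 137.7 = 137.7 → 138
  B: 128 + 68.58 = 196.58 → 197
  → #8A8AC5
30% tone:
  R: 0 + 0.3×(128−0) = 0 + 38.4 = 38.4 → 38
  G: 0 + 0.3×(128−0) = 0 + 38.4 = 38.4 → 38
  B: 128 + 0.3×(128−128) = 128 + 0 = 128 → 128
  → #262680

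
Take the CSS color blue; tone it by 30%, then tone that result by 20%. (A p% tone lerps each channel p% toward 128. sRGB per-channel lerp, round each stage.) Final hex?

CSS blue is rgb(0, 0, 255).
Lerp each channel 30% toward 128:
  R: 0 + 0.3×(128−0) = 0 + 38.4 = 38.4 → 38
  G: 0 + 38.4 = 38.4 → 38
  B: 255 − 38.1 = 216.9 → 217
After the tone: rgb(38, 38, 217) = #2626D9.
A 20% tone moves each channel 20% toward 128:
  R: 38 + 18 = 56 → 56
  G: 38 + 0.2×(128−38) = 38 + 18 = 56 → 56
  B: 217 + 0.2×(128−217) = 217 − 17.8 = 199.2 → 199
rgb(56, 56, 199) = #3838C7.

#3838C7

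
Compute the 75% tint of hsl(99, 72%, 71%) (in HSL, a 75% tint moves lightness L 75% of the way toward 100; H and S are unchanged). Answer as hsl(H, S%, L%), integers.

hsl(99, 72%, 93%)

L moves 75% from 71 toward 100: 71 + 21.75 = 92.75 → 93.
H and S are unchanged.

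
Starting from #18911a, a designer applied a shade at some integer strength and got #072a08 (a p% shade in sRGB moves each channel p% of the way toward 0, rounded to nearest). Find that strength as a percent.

#18911a is rgb(24, 145, 26); #072a08 is rgb(7, 42, 8).
On the G channel (widest range): 42 ≈ 145 + (p/100)(0 − 145), so p ≈ 100×(42 − 145)/(0 − 145) = -10300/-145 = 71.03.
p = 71 reproduces all three channels after rounding.

71%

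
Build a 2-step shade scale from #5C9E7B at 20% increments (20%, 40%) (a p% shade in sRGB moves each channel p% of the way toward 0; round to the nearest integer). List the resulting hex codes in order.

#5C9E7B is rgb(92, 158, 123).
20%: (92 − 18.4 = 73.6→74, 158 − 31.6 = 126.4→126, 123 − 24.6 = 98.4→98) → #4A7E62
40%: (92 − 36.8 = 55.2→55, 158 − 63.2 = 94.8→95, 123 − 49.2 = 73.8→74) → #375F4A

#4A7E62, #375F4A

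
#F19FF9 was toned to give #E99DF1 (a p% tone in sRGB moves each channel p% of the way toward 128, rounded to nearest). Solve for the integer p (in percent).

7%

#F19FF9 is rgb(241, 159, 249); #E99DF1 is rgb(233, 157, 241).
On the B channel (widest range): 241 ≈ 249 + (p/100)(128 − 249), so p ≈ 100×(241 − 249)/(128 − 249) = -800/-121 = 6.61.
p = 7 reproduces all three channels after rounding.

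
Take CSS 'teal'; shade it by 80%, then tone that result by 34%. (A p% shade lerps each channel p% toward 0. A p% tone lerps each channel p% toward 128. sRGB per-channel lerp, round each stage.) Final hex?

CSS teal is rgb(0, 128, 128).
An 80% shade moves each channel 80% toward 0:
  R: 0 + 0.8×(0−0) = 0 + 0 = 0 → 0
  G: 128 − 102.4 = 25.6 → 26
  B: 128 + 0.8×(0−128) = 128 − 102.4 = 25.6 → 26
After the shade: rgb(0, 26, 26) = #001a1a.
A 34% tone moves each channel 34% toward 128:
  R: 0 + 0.34×(128−0) = 0 + 43.52 = 43.52 → 44
  G: 26 + 0.34×(128−26) = 26 + 34.68 = 60.68 → 61
  B: 26 + 34.68 = 60.68 → 61
rgb(44, 61, 61) = #2c3d3d.

#2c3d3d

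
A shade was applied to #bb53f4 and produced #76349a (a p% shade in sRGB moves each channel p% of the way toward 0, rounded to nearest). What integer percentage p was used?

37%

#bb53f4 is rgb(187, 83, 244); #76349a is rgb(118, 52, 154).
On the B channel (widest range): 154 ≈ 244 + (p/100)(0 − 244), so p ≈ 100×(154 − 244)/(0 − 244) = -9000/-244 = 36.89.
p = 37 reproduces all three channels after rounding.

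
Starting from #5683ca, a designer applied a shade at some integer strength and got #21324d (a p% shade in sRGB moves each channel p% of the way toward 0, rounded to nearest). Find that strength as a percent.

#5683ca is rgb(86, 131, 202); #21324d is rgb(33, 50, 77).
On the B channel (widest range): 77 ≈ 202 + (p/100)(0 − 202), so p ≈ 100×(77 − 202)/(0 − 202) = -12500/-202 = 61.88.
p = 62 reproduces all three channels after rounding.

62%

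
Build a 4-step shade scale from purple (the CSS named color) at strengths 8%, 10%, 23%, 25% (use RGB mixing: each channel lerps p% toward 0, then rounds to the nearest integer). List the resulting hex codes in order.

CSS purple is rgb(128, 0, 128).
8%: (128 − 10.24 = 117.76→118, 0→0, 128 − 10.24 = 117.76→118) → #760076
10%: (128 − 12.8 = 115.2→115, 0→0, 128 − 12.8 = 115.2→115) → #730073
23%: (128 − 29.44 = 98.56→99, 0→0, 128 − 29.44 = 98.56→99) → #630063
25%: (128 − 32 = 96→96, 0→0, 128 − 32 = 96→96) → #600060

#760076, #730073, #630063, #600060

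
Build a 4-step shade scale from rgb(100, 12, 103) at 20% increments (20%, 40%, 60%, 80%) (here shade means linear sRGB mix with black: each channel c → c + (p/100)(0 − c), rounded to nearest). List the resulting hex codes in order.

20%: (100 − 20 = 80→80, 12 − 2.4 = 9.6→10, 103 − 20.6 = 82.4→82) → #500A52
40%: (100 − 40 = 60→60, 12 − 4.8 = 7.2→7, 103 − 41.2 = 61.8→62) → #3C073E
60%: (100 − 60 = 40→40, 12 − 7.2 = 4.8→5, 103 − 61.8 = 41.2→41) → #280529
80%: (100 − 80 = 20→20, 12 − 9.6 = 2.4→2, 103 − 82.4 = 20.6→21) → #140215

#500A52, #3C073E, #280529, #140215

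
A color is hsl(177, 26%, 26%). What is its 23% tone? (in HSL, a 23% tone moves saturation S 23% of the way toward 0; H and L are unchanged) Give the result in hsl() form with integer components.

hsl(177, 20%, 26%)

S moves 23% from 26 toward 0: 26 − 5.98 = 20.02 → 20.
H and L are unchanged.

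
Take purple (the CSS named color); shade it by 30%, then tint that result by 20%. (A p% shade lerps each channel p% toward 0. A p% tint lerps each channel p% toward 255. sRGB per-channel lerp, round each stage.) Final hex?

CSS purple is rgb(128, 0, 128).
Lerp each channel 30% toward 0:
  R: 128 − 38.4 = 89.6 → 90
  G: 0 + 0.3×(0−0) = 0 + 0 = 0 → 0
  B: 128 − 38.4 = 89.6 → 90
After the shade: rgb(90, 0, 90) = #5A005A.
A 20% tint moves each channel 20% toward 255:
  R: 90 + 33 = 123 → 123
  G: 0 + 51 = 51 → 51
  B: 90 + 33 = 123 → 123
rgb(123, 51, 123) = #7B337B.

#7B337B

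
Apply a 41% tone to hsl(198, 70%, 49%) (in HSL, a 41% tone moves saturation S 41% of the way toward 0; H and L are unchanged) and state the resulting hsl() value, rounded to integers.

S moves 41% from 70 toward 0: 70 − 28.7 = 41.3 → 41.
H and L are unchanged.

hsl(198, 41%, 49%)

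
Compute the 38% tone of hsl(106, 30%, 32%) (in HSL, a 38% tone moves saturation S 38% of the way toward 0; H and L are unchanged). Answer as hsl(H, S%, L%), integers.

S moves 38% from 30 toward 0: 30 − 11.4 = 18.6 → 19.
H and L are unchanged.

hsl(106, 19%, 32%)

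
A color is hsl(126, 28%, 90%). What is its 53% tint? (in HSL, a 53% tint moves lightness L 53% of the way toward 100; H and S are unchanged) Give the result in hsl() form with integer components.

hsl(126, 28%, 95%)

L moves 53% from 90 toward 100: 90 + 5.3 = 95.3 → 95.
H and S are unchanged.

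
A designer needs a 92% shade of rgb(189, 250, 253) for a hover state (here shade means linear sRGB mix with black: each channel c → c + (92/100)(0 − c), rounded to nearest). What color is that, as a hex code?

Per channel, c → c + 0.92(0 − c):
  R: 189 + 0.92×(0−189) = 189 − 173.88 = 15.12 → 15
  G: 250 − 230 = 20 → 20
  B: 253 + 0.92×(0−253) = 253 − 232.76 = 20.24 → 20
rgb(15, 20, 20) = #0f1414.

#0f1414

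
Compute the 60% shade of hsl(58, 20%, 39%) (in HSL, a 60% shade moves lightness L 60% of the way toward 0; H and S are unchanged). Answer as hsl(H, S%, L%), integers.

hsl(58, 20%, 16%)

L moves 60% from 39 toward 0: 39 − 23.4 = 15.6 → 16.
H and S are unchanged.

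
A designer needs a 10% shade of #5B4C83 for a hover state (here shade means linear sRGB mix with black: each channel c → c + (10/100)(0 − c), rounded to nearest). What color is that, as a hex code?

#5B4C83 is rgb(91, 76, 131).
Per channel, c → c + 0.1(0 − c):
  R: 91 + 0.1×(0−91) = 91 − 9.1 = 81.9 → 82
  G: 76 + 0.1×(0−76) = 76 − 7.6 = 68.4 → 68
  B: 131 + 0.1×(0−131) = 131 − 13.1 = 117.9 → 118
rgb(82, 68, 118) = #524476.

#524476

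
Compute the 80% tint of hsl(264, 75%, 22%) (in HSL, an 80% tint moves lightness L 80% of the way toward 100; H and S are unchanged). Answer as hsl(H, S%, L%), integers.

L moves 80% from 22 toward 100: 22 + 62.4 = 84.4 → 84.
H and S are unchanged.

hsl(264, 75%, 84%)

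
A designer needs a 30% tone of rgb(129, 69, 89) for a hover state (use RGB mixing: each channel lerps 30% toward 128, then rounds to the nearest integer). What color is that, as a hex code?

#815765

Lerp each channel 30% toward 128:
  R: 129 − 0.3 = 128.7 → 129
  G: 69 + 0.3×(128−69) = 69 + 17.7 = 86.7 → 87
  B: 89 + 0.3×(128−89) = 89 + 11.7 = 100.7 → 101
rgb(129, 87, 101) = #815765.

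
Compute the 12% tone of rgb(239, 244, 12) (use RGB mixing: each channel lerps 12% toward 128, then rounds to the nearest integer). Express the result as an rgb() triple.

Lerp each channel 12% toward 128:
  R: 239 + 0.12×(128−239) = 239 − 13.32 = 225.68 → 226
  G: 244 + 0.12×(128−244) = 244 − 13.92 = 230.08 → 230
  B: 12 + 13.92 = 25.92 → 26

rgb(226, 230, 26)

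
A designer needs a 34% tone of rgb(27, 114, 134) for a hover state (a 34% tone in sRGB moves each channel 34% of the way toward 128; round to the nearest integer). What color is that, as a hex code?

A 34% tone moves each channel 34% toward 128:
  R: 27 + 0.34×(128−27) = 27 + 34.34 = 61.34 → 61
  G: 114 + 4.76 = 118.76 → 119
  B: 134 + 0.34×(128−134) = 134 − 2.04 = 131.96 → 132
rgb(61, 119, 132) = #3D7784.

#3D7784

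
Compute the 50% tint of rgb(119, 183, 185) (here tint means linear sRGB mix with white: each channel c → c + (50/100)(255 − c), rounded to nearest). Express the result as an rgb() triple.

A 50% tint moves each channel 50% toward 255:
  R: 119 + 0.5×(255−119) = 119 + 68 = 187 → 187
  G: 183 + 36 = 219 → 219
  B: 185 + 0.5×(255−185) = 185 + 35 = 220 → 220

rgb(187, 219, 220)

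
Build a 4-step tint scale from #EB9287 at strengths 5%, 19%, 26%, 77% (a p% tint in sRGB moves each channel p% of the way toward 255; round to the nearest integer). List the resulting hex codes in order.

#EB9287 is rgb(235, 146, 135).
5%: (235 + 1 = 236→236, 146 + 5.45 = 151.45→151, 135 + 6 = 141→141) → #EC978D
19%: (235 + 3.8 = 238.8→239, 146 + 20.71 = 166.71→167, 135 + 22.8 = 157.8→158) → #EFA79E
26%: (235 + 5.2 = 240.2→240, 146 + 28.34 = 174.34→174, 135 + 31.2 = 166.2→166) → #F0AEA6
77%: (235 + 15.4 = 250.4→250, 146 + 83.93 = 229.93→230, 135 + 92.4 = 227.4→227) → #FAE6E3

#EC978D, #EFA79E, #F0AEA6, #FAE6E3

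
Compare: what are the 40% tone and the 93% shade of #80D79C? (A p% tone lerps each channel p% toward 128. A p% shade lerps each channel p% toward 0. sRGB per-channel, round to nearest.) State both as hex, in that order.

#80B491, #090F0B

#80D79C is rgb(128, 215, 156).
40% tone:
  R: 128 + 0.4×(128−128) = 128 + 0 = 128 → 128
  G: 215 + 0.4×(128−215) = 215 − 34.8 = 180.2 → 180
  B: 156 − 11.2 = 144.8 → 145
  → #80B491
93% shade:
  R: 128 − 119.04 = 8.96 → 9
  G: 215 + 0.93×(0−215) = 215 − 199.95 = 15.05 → 15
  B: 156 − 145.08 = 10.92 → 11
  → #090F0B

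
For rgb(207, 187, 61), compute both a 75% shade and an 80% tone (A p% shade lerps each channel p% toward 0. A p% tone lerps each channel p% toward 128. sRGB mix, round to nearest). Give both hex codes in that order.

#342F0F, #908C73

75% shade:
  R: 207 − 155.25 = 51.75 → 52
  G: 187 + 0.75×(0−187) = 187 − 140.25 = 46.75 → 47
  B: 61 + 0.75×(0−61) = 61 − 45.75 = 15.25 → 15
  → #342F0F
80% tone:
  R: 207 + 0.8×(128−207) = 207 − 63.2 = 143.8 → 144
  G: 187 + 0.8×(128−187) = 187 − 47.2 = 139.8 → 140
  B: 61 + 53.6 = 114.6 → 115
  → #908C73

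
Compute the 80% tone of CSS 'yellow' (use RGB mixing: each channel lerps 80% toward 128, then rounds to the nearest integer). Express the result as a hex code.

CSS yellow is rgb(255, 255, 0).
An 80% tone moves each channel 80% toward 128:
  R: 255 − 101.6 = 153.4 → 153
  G: 255 + 0.8×(128−255) = 255 − 101.6 = 153.4 → 153
  B: 0 + 102.4 = 102.4 → 102
rgb(153, 153, 102) = #999966.

#999966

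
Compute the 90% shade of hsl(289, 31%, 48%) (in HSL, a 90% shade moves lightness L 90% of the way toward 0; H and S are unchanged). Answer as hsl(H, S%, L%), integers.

hsl(289, 31%, 5%)

L moves 90% from 48 toward 0: 48 − 43.2 = 4.8 → 5.
H and S are unchanged.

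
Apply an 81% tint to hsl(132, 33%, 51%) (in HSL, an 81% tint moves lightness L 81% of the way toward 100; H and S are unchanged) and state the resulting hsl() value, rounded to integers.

hsl(132, 33%, 91%)

L moves 81% from 51 toward 100: 51 + 39.69 = 90.69 → 91.
H and S are unchanged.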